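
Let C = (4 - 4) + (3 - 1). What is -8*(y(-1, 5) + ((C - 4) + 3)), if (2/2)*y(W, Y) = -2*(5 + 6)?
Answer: 168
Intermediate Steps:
C = 2 (C = 0 + 2 = 2)
y(W, Y) = -22 (y(W, Y) = -2*(5 + 6) = -2*11 = -22)
-8*(y(-1, 5) + ((C - 4) + 3)) = -8*(-22 + ((2 - 4) + 3)) = -8*(-22 + (-2 + 3)) = -8*(-22 + 1) = -8*(-21) = 168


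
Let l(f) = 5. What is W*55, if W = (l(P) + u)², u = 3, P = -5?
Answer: 3520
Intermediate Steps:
W = 64 (W = (5 + 3)² = 8² = 64)
W*55 = 64*55 = 3520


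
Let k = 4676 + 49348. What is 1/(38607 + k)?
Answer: 1/92631 ≈ 1.0796e-5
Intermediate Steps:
k = 54024
1/(38607 + k) = 1/(38607 + 54024) = 1/92631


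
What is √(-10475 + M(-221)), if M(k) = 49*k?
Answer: 2*I*√5326 ≈ 145.96*I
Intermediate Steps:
√(-10475 + M(-221)) = √(-10475 + 49*(-221)) = √(-10475 - 10829) = √(-21304) = 2*I*√5326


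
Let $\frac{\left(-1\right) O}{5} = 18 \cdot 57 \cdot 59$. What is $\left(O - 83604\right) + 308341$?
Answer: $-77933$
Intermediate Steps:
$O = -302670$ ($O = - 5 \cdot 18 \cdot 57 \cdot 59 = - 5 \cdot 1026 \cdot 59 = \left(-5\right) 60534 = -302670$)
$\left(O - 83604\right) + 308341 = \left(-302670 - 83604\right) + 308341 = -386274 + 308341 = -77933$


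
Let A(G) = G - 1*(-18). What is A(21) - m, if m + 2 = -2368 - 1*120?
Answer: 2529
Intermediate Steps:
m = -2490 (m = -2 + (-2368 - 1*120) = -2 + (-2368 - 120) = -2 - 2488 = -2490)
A(G) = 18 + G (A(G) = G + 18 = 18 + G)
A(21) - m = (18 + 21) - 1*(-2490) = 39 + 2490 = 2529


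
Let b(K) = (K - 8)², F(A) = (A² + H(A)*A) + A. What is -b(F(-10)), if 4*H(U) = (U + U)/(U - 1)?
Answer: -725904/121 ≈ -5999.2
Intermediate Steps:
H(U) = U/(2*(-1 + U)) (H(U) = ((U + U)/(U - 1))/4 = ((2*U)/(-1 + U))/4 = (2*U/(-1 + U))/4 = U/(2*(-1 + U)))
F(A) = A + A² + A²/(2*(-1 + A)) (F(A) = (A² + (A/(2*(-1 + A)))*A) + A = (A² + A²/(2*(-1 + A))) + A = A + A² + A²/(2*(-1 + A)))
b(K) = (-8 + K)²
-b(F(-10)) = -(-8 + (½)*(-10)*(-2 - 10 + 2*(-10)²)/(-1 - 10))² = -(-8 + (½)*(-10)*(-2 - 10 + 2*100)/(-11))² = -(-8 + (½)*(-10)*(-1/11)*(-2 - 10 + 200))² = -(-8 + (½)*(-10)*(-1/11)*188)² = -(-8 + 940/11)² = -(852/11)² = -1*725904/121 = -725904/121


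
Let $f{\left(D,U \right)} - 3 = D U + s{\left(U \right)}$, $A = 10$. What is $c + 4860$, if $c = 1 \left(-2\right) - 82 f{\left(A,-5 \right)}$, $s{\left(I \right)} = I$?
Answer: $9122$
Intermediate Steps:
$f{\left(D,U \right)} = 3 + U + D U$ ($f{\left(D,U \right)} = 3 + \left(D U + U\right) = 3 + \left(U + D U\right) = 3 + U + D U$)
$c = 4262$ ($c = 1 \left(-2\right) - 82 \left(3 - 5 + 10 \left(-5\right)\right) = -2 - 82 \left(3 - 5 - 50\right) = -2 - -4264 = -2 + 4264 = 4262$)
$c + 4860 = 4262 + 4860 = 9122$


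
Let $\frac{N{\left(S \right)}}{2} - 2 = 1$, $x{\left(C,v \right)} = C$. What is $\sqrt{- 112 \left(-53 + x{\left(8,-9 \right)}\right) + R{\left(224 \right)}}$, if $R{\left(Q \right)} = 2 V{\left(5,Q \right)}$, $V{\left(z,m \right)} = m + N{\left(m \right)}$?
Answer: $10 \sqrt{55} \approx 74.162$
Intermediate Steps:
$N{\left(S \right)} = 6$ ($N{\left(S \right)} = 4 + 2 \cdot 1 = 4 + 2 = 6$)
$V{\left(z,m \right)} = 6 + m$ ($V{\left(z,m \right)} = m + 6 = 6 + m$)
$R{\left(Q \right)} = 12 + 2 Q$ ($R{\left(Q \right)} = 2 \left(6 + Q\right) = 12 + 2 Q$)
$\sqrt{- 112 \left(-53 + x{\left(8,-9 \right)}\right) + R{\left(224 \right)}} = \sqrt{- 112 \left(-53 + 8\right) + \left(12 + 2 \cdot 224\right)} = \sqrt{\left(-112\right) \left(-45\right) + \left(12 + 448\right)} = \sqrt{5040 + 460} = \sqrt{5500} = 10 \sqrt{55}$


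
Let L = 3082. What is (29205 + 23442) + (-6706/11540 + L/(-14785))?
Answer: 898243851381/17061890 ≈ 52646.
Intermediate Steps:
(29205 + 23442) + (-6706/11540 + L/(-14785)) = (29205 + 23442) + (-6706/11540 + 3082/(-14785)) = 52647 + (-6706*1/11540 + 3082*(-1/14785)) = 52647 + (-3353/5770 - 3082/14785) = 52647 - 13471449/17061890 = 898243851381/17061890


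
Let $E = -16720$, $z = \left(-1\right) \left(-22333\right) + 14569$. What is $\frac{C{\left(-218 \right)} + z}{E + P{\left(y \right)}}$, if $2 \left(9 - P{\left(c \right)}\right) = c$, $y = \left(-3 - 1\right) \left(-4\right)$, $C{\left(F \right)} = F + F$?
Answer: $- \frac{36466}{16719} \approx -2.1811$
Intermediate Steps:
$C{\left(F \right)} = 2 F$
$y = 16$ ($y = \left(-4\right) \left(-4\right) = 16$)
$z = 36902$ ($z = 22333 + 14569 = 36902$)
$P{\left(c \right)} = 9 - \frac{c}{2}$
$\frac{C{\left(-218 \right)} + z}{E + P{\left(y \right)}} = \frac{2 \left(-218\right) + 36902}{-16720 + \left(9 - 8\right)} = \frac{-436 + 36902}{-16720 + \left(9 - 8\right)} = \frac{36466}{-16720 + 1} = \frac{36466}{-16719} = 36466 \left(- \frac{1}{16719}\right) = - \frac{36466}{16719}$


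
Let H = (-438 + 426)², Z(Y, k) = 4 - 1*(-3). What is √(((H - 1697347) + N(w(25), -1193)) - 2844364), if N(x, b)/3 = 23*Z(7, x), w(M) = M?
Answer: 2*I*√1135271 ≈ 2131.0*I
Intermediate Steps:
Z(Y, k) = 7 (Z(Y, k) = 4 + 3 = 7)
H = 144 (H = (-12)² = 144)
N(x, b) = 483 (N(x, b) = 3*(23*7) = 3*161 = 483)
√(((H - 1697347) + N(w(25), -1193)) - 2844364) = √(((144 - 1697347) + 483) - 2844364) = √((-1697203 + 483) - 2844364) = √(-1696720 - 2844364) = √(-4541084) = 2*I*√1135271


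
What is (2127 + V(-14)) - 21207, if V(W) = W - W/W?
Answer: -19095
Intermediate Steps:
V(W) = -1 + W (V(W) = W - 1*1 = W - 1 = -1 + W)
(2127 + V(-14)) - 21207 = (2127 + (-1 - 14)) - 21207 = (2127 - 15) - 21207 = 2112 - 21207 = -19095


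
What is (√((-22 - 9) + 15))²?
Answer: -16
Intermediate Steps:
(√((-22 - 9) + 15))² = (√(-31 + 15))² = (√(-16))² = (4*I)² = -16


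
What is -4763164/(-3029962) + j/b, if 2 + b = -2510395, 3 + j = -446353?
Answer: 6654937167290/3803203757457 ≈ 1.7498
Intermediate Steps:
j = -446356 (j = -3 - 446353 = -446356)
b = -2510397 (b = -2 - 2510395 = -2510397)
-4763164/(-3029962) + j/b = -4763164/(-3029962) - 446356/(-2510397) = -4763164*(-1/3029962) - 446356*(-1/2510397) = 2381582/1514981 + 446356/2510397 = 6654937167290/3803203757457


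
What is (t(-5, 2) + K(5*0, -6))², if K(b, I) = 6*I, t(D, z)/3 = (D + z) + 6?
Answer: 729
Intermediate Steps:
t(D, z) = 18 + 3*D + 3*z (t(D, z) = 3*((D + z) + 6) = 3*(6 + D + z) = 18 + 3*D + 3*z)
(t(-5, 2) + K(5*0, -6))² = ((18 + 3*(-5) + 3*2) + 6*(-6))² = ((18 - 15 + 6) - 36)² = (9 - 36)² = (-27)² = 729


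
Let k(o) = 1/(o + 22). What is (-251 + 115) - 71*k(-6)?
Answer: -2247/16 ≈ -140.44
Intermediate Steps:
k(o) = 1/(22 + o)
(-251 + 115) - 71*k(-6) = (-251 + 115) - 71/(22 - 6) = -136 - 71/16 = -2247/16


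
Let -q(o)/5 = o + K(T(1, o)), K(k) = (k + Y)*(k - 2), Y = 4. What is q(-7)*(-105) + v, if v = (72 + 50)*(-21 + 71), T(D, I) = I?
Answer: 16600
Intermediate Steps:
K(k) = (-2 + k)*(4 + k) (K(k) = (k + 4)*(k - 2) = (4 + k)*(-2 + k) = (-2 + k)*(4 + k))
v = 6100 (v = 122*50 = 6100)
q(o) = 40 - 15*o - 5*o² (q(o) = -5*(o + (-8 + o² + 2*o)) = -5*(-8 + o² + 3*o) = 40 - 15*o - 5*o²)
q(-7)*(-105) + v = (40 - 15*(-7) - 5*(-7)²)*(-105) + 6100 = (40 + 105 - 5*49)*(-105) + 6100 = (40 + 105 - 245)*(-105) + 6100 = -100*(-105) + 6100 = 10500 + 6100 = 16600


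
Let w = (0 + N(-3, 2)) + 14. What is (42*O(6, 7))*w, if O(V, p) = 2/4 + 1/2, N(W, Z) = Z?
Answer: 672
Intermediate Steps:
O(V, p) = 1 (O(V, p) = 2*(¼) + 1*(½) = ½ + ½ = 1)
w = 16 (w = (0 + 2) + 14 = 2 + 14 = 16)
(42*O(6, 7))*w = (42*1)*16 = 42*16 = 672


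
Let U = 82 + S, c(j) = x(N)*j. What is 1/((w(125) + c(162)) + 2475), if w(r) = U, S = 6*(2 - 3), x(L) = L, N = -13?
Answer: 1/445 ≈ 0.0022472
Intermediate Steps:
S = -6 (S = 6*(-1) = -6)
c(j) = -13*j
U = 76 (U = 82 - 6 = 76)
w(r) = 76
1/((w(125) + c(162)) + 2475) = 1/((76 - 13*162) + 2475) = 1/((76 - 2106) + 2475) = 1/(-2030 + 2475) = 1/445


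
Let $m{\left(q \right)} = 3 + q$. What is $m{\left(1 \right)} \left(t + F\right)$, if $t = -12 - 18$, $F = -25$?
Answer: $-220$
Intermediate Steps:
$t = -30$
$m{\left(1 \right)} \left(t + F\right) = \left(3 + 1\right) \left(-30 - 25\right) = 4 \left(-55\right) = -220$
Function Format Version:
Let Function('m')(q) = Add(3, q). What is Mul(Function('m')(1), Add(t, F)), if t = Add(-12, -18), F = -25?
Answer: -220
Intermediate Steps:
t = -30
Mul(Function('m')(1), Add(t, F)) = Mul(Add(3, 1), Add(-30, -25)) = Mul(4, -55) = -220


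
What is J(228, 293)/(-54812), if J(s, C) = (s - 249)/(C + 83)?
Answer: 21/20609312 ≈ 1.0190e-6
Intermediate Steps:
J(s, C) = (-249 + s)/(83 + C)
J(228, 293)/(-54812) = ((-249 + 228)/(83 + 293))/(-54812) = (-21/376)*(-1/54812) = ((1/376)*(-21))*(-1/54812) = -21/376*(-1/54812) = 21/20609312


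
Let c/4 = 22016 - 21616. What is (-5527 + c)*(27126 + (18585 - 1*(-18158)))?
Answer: -250813563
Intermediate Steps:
c = 1600 (c = 4*(22016 - 21616) = 4*400 = 1600)
(-5527 + c)*(27126 + (18585 - 1*(-18158))) = (-5527 + 1600)*(27126 + (18585 - 1*(-18158))) = -3927*(27126 + (18585 + 18158)) = -3927*(27126 + 36743) = -3927*63869 = -250813563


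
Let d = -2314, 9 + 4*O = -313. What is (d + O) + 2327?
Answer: -135/2 ≈ -67.500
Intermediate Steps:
O = -161/2 (O = -9/4 + (¼)*(-313) = -9/4 - 313/4 = -161/2 ≈ -80.500)
(d + O) + 2327 = (-2314 - 161/2) + 2327 = -4789/2 + 2327 = -135/2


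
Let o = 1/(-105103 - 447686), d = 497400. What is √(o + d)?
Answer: √16888149166199179/184263 ≈ 705.27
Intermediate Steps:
o = -1/552789 (o = 1/(-552789) = -1/552789 ≈ -1.8090e-6)
√(o + d) = √(-1/552789 + 497400) = √(274957248599/552789) = √16888149166199179/184263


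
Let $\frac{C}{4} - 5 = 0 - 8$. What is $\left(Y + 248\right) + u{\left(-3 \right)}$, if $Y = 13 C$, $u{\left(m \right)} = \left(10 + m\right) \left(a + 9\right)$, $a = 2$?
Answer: $169$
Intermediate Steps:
$u{\left(m \right)} = 110 + 11 m$ ($u{\left(m \right)} = \left(10 + m\right) \left(2 + 9\right) = \left(10 + m\right) 11 = 110 + 11 m$)
$C = -12$ ($C = 20 + 4 \left(0 - 8\right) = 20 + 4 \left(-8\right) = 20 - 32 = -12$)
$Y = -156$ ($Y = 13 \left(-12\right) = -156$)
$\left(Y + 248\right) + u{\left(-3 \right)} = \left(-156 + 248\right) + \left(110 + 11 \left(-3\right)\right) = 92 + \left(110 - 33\right) = 92 + 77 = 169$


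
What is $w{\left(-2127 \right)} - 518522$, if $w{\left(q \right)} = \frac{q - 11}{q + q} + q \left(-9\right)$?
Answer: $- \frac{1062178064}{2127} \approx -4.9938 \cdot 10^{5}$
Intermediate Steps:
$w{\left(q \right)} = - 9 q + \frac{-11 + q}{2 q}$ ($w{\left(q \right)} = \frac{-11 + q}{2 q} - 9 q = - 9 q + \frac{-11 + q}{2 q}$)
$w{\left(-2127 \right)} - 518522 = \frac{-11 - 2127 - 18 \left(-2127\right)^{2}}{2 \left(-2127\right)} - 518522 = \frac{1}{2} \left(- \frac{1}{2127}\right) \left(-11 - 2127 - 81434322\right) - 518522 = \frac{1}{2} \left(- \frac{1}{2127}\right) \left(-81436460\right) - 518522 = \frac{40718230}{2127} - 518522 = - \frac{1062178064}{2127}$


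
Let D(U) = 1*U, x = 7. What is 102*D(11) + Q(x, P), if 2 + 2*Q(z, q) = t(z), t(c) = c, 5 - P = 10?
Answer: 2249/2 ≈ 1124.5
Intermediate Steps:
P = -5 (P = 5 - 1*10 = 5 - 10 = -5)
D(U) = U
Q(z, q) = -1 + z/2
102*D(11) + Q(x, P) = 102*11 + (-1 + (1/2)*7) = 1122 + (-1 + 7/2) = 1122 + 5/2 = 2249/2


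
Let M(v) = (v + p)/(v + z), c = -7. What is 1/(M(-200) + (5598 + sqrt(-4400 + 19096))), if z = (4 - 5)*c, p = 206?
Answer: 26064843/145841754395 - 37249*sqrt(3674)/583367017580 ≈ 0.00017485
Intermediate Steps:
z = 7 (z = (4 - 5)*(-7) = -1*(-7) = 7)
M(v) = (206 + v)/(7 + v) (M(v) = (v + 206)/(v + 7) = (206 + v)/(7 + v))
1/(M(-200) + (5598 + sqrt(-4400 + 19096))) = 1/((206 - 200)/(7 - 200) + (5598 + sqrt(-4400 + 19096))) = 1/(6/(-193) + (5598 + sqrt(14696))) = 1/(-1/193*6 + (5598 + 2*sqrt(3674))) = 1/(-6/193 + (5598 + 2*sqrt(3674))) = 1/(1080408/193 + 2*sqrt(3674))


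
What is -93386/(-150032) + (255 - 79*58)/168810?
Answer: 3778825549/6331725480 ≈ 0.59681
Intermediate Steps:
-93386/(-150032) + (255 - 79*58)/168810 = -93386*(-1/150032) + (255 - 4582)*(1/168810) = 46693/75016 - 4327*1/168810 = 46693/75016 - 4327/168810 = 3778825549/6331725480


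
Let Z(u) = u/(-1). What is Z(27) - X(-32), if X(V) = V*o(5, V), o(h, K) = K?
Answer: -1051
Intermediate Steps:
Z(u) = -u (Z(u) = u*(-1) = -u)
X(V) = V**2 (X(V) = V*V = V**2)
Z(27) - X(-32) = -1*27 - 1*(-32)**2 = -27 - 1*1024 = -27 - 1024 = -1051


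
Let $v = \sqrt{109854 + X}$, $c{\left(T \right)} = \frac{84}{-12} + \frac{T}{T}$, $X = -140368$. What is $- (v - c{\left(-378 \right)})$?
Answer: $-6 - i \sqrt{30514} \approx -6.0 - 174.68 i$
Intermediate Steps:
$c{\left(T \right)} = -6$ ($c{\left(T \right)} = 84 \left(- \frac{1}{12}\right) + 1 = -7 + 1 = -6$)
$v = i \sqrt{30514}$ ($v = \sqrt{109854 - 140368} = \sqrt{-30514} = i \sqrt{30514} \approx 174.68 i$)
$- (v - c{\left(-378 \right)}) = - (i \sqrt{30514} - -6) = - (i \sqrt{30514} + 6) = - (6 + i \sqrt{30514}) = -6 - i \sqrt{30514}$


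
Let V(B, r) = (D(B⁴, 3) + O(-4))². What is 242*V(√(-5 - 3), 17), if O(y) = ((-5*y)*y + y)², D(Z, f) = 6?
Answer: 12068986248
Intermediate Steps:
O(y) = (y - 5*y²)² (O(y) = (-5*y² + y)² = (y - 5*y²)²)
V(B, r) = 49871844 (V(B, r) = (6 + (-4)²*(-1 + 5*(-4))²)² = (6 + 16*(-1 - 20)²)² = (6 + 16*(-21)²)² = (6 + 16*441)² = (6 + 7056)² = 7062² = 49871844)
242*V(√(-5 - 3), 17) = 242*49871844 = 12068986248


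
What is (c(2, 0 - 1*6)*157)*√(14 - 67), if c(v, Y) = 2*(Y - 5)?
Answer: -3454*I*√53 ≈ -25146.0*I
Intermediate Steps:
c(v, Y) = -10 + 2*Y (c(v, Y) = 2*(-5 + Y) = -10 + 2*Y)
(c(2, 0 - 1*6)*157)*√(14 - 67) = ((-10 + 2*(0 - 1*6))*157)*√(14 - 67) = ((-10 + 2*(0 - 6))*157)*√(-53) = ((-10 + 2*(-6))*157)*(I*√53) = ((-10 - 12)*157)*(I*√53) = (-22*157)*(I*√53) = -3454*I*√53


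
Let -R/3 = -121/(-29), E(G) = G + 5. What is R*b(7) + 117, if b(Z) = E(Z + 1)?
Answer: -1326/29 ≈ -45.724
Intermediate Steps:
E(G) = 5 + G
b(Z) = 6 + Z (b(Z) = 5 + (Z + 1) = 5 + (1 + Z) = 6 + Z)
R = -363/29 (R = -(-363)/(-29) = -(-363)*(-1)/29 = -3*121/29 = -363/29 ≈ -12.517)
R*b(7) + 117 = -363*(6 + 7)/29 + 117 = -363/29*13 + 117 = -4719/29 + 117 = -1326/29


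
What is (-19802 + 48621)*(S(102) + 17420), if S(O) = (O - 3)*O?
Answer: 793041242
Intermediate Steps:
S(O) = O*(-3 + O) (S(O) = (-3 + O)*O = O*(-3 + O))
(-19802 + 48621)*(S(102) + 17420) = (-19802 + 48621)*(102*(-3 + 102) + 17420) = 28819*(102*99 + 17420) = 28819*(10098 + 17420) = 28819*27518 = 793041242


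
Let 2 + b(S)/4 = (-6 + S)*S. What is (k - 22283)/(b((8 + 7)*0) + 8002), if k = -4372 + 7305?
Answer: -9675/3997 ≈ -2.4206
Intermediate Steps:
b(S) = -8 + 4*S*(-6 + S) (b(S) = -8 + 4*((-6 + S)*S) = -8 + 4*(S*(-6 + S)) = -8 + 4*S*(-6 + S))
k = 2933
(k - 22283)/(b((8 + 7)*0) + 8002) = (2933 - 22283)/((-8 - 24*(8 + 7)*0 + 4*((8 + 7)*0)²) + 8002) = -19350/((-8 - 360*0 + 4*(15*0)²) + 8002) = -19350/((-8 - 24*0 + 4*0²) + 8002) = -19350/((-8 + 0 + 4*0) + 8002) = -19350/((-8 + 0 + 0) + 8002) = -19350/(-8 + 8002) = -19350/7994 = -19350*1/7994 = -9675/3997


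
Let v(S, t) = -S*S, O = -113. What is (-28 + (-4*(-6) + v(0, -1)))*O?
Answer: 452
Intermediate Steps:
v(S, t) = -S²
(-28 + (-4*(-6) + v(0, -1)))*O = (-28 + (-4*(-6) - 1*0²))*(-113) = (-28 + (24 - 1*0))*(-113) = (-28 + (24 + 0))*(-113) = (-28 + 24)*(-113) = -4*(-113) = 452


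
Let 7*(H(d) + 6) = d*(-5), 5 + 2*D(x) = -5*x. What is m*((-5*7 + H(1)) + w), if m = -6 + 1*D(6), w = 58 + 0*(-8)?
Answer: -2679/7 ≈ -382.71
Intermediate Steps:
D(x) = -5/2 - 5*x/2 (D(x) = -5/2 + (-5*x)/2 = -5/2 - 5*x/2)
H(d) = -6 - 5*d/7 (H(d) = -6 + (d*(-5))/7 = -6 + (-5*d)/7 = -6 - 5*d/7)
w = 58 (w = 58 + 0 = 58)
m = -47/2 (m = -6 + 1*(-5/2 - 5/2*6) = -6 + 1*(-5/2 - 15) = -6 + 1*(-35/2) = -6 - 35/2 = -47/2 ≈ -23.500)
m*((-5*7 + H(1)) + w) = -47*((-5*7 + (-6 - 5/7*1)) + 58)/2 = -47*((-35 + (-6 - 5/7)) + 58)/2 = -47*((-35 - 47/7) + 58)/2 = -47*(-292/7 + 58)/2 = -47/2*114/7 = -2679/7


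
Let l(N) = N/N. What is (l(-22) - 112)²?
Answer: 12321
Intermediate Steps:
l(N) = 1
(l(-22) - 112)² = (1 - 112)² = (-111)² = 12321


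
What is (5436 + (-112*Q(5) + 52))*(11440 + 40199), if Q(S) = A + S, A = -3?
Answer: 271827696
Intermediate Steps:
Q(S) = -3 + S
(5436 + (-112*Q(5) + 52))*(11440 + 40199) = (5436 + (-112*(-3 + 5) + 52))*(11440 + 40199) = (5436 + (-112*2 + 52))*51639 = (5436 + (-224 + 52))*51639 = (5436 - 172)*51639 = 5264*51639 = 271827696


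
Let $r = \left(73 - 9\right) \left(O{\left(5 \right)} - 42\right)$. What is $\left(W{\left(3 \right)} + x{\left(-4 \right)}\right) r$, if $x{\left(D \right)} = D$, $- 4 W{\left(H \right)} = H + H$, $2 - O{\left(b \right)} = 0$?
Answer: $14080$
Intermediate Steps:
$O{\left(b \right)} = 2$ ($O{\left(b \right)} = 2 - 0 = 2 + 0 = 2$)
$W{\left(H \right)} = - \frac{H}{2}$ ($W{\left(H \right)} = - \frac{H + H}{4} = - \frac{2 H}{4} = - \frac{H}{2}$)
$r = -2560$ ($r = \left(73 - 9\right) \left(2 - 42\right) = 64 \left(-40\right) = -2560$)
$\left(W{\left(3 \right)} + x{\left(-4 \right)}\right) r = \left(\left(- \frac{1}{2}\right) 3 - 4\right) \left(-2560\right) = \left(- \frac{3}{2} - 4\right) \left(-2560\right) = \left(- \frac{11}{2}\right) \left(-2560\right) = 14080$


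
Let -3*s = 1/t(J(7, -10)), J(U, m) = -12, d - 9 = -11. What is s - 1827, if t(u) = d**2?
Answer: -21925/12 ≈ -1827.1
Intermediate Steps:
d = -2 (d = 9 - 11 = -2)
t(u) = 4 (t(u) = (-2)**2 = 4)
s = -1/12 (s = -1/3/4 = -1/3*1/4 = -1/12 ≈ -0.083333)
s - 1827 = -1/12 - 1827 = -21925/12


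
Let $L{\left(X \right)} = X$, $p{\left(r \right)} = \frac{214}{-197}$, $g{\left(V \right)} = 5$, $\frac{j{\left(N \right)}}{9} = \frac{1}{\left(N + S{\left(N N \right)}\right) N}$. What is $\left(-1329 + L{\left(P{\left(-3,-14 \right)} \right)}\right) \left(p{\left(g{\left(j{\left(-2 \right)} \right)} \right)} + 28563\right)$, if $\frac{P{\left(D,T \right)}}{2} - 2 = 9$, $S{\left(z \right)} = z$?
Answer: $- \frac{7354092979}{197} \approx -3.733 \cdot 10^{7}$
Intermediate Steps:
$P{\left(D,T \right)} = 22$ ($P{\left(D,T \right)} = 4 + 2 \cdot 9 = 4 + 18 = 22$)
$j{\left(N \right)} = \frac{9}{N \left(N + N^{2}\right)}$ ($j{\left(N \right)} = 9 \frac{1}{\left(N + N N\right) N} = 9 \frac{1}{\left(N + N^{2}\right) N} = 9 \frac{1}{N \left(N + N^{2}\right)} = \frac{9}{N \left(N + N^{2}\right)}$)
$p{\left(r \right)} = - \frac{214}{197}$ ($p{\left(r \right)} = 214 \left(- \frac{1}{197}\right) = - \frac{214}{197}$)
$\left(-1329 + L{\left(P{\left(-3,-14 \right)} \right)}\right) \left(p{\left(g{\left(j{\left(-2 \right)} \right)} \right)} + 28563\right) = \left(-1329 + 22\right) \left(- \frac{214}{197} + 28563\right) = \left(-1307\right) \frac{5626697}{197} = - \frac{7354092979}{197}$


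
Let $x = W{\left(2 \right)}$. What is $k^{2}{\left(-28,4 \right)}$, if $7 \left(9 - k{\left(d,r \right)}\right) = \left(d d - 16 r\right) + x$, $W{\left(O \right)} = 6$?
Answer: $\frac{439569}{49} \approx 8970.8$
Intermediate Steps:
$x = 6$
$k{\left(d,r \right)} = \frac{57}{7} - \frac{d^{2}}{7} + \frac{16 r}{7}$ ($k{\left(d,r \right)} = 9 - \frac{\left(d d - 16 r\right) + 6}{7} = 9 - \frac{\left(d^{2} - 16 r\right) + 6}{7} = 9 - \frac{6 + d^{2} - 16 r}{7} = 9 - \left(\frac{6}{7} - \frac{16 r}{7} + \frac{d^{2}}{7}\right) = \frac{57}{7} - \frac{d^{2}}{7} + \frac{16 r}{7}$)
$k^{2}{\left(-28,4 \right)} = \left(\frac{57}{7} - \frac{\left(-28\right)^{2}}{7} + \frac{16}{7} \cdot 4\right)^{2} = \left(\frac{57}{7} - 112 + \frac{64}{7}\right)^{2} = \left(- \frac{663}{7}\right)^{2} = \frac{439569}{49}$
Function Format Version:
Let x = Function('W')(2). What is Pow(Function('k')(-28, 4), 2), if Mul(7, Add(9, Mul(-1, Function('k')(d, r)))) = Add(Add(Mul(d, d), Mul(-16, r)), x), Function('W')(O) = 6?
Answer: Rational(439569, 49) ≈ 8970.8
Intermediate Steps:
x = 6
Function('k')(d, r) = Add(Rational(57, 7), Mul(Rational(-1, 7), Pow(d, 2)), Mul(Rational(16, 7), r)) (Function('k')(d, r) = Add(9, Mul(Rational(-1, 7), Add(Add(Mul(d, d), Mul(-16, r)), 6))) = Add(9, Mul(Rational(-1, 7), Add(Add(Pow(d, 2), Mul(-16, r)), 6))) = Add(9, Mul(Rational(-1, 7), Add(6, Pow(d, 2), Mul(-16, r)))) = Add(9, Add(Rational(-6, 7), Mul(Rational(-1, 7), Pow(d, 2)), Mul(Rational(16, 7), r))) = Add(Rational(57, 7), Mul(Rational(-1, 7), Pow(d, 2)), Mul(Rational(16, 7), r)))
Pow(Function('k')(-28, 4), 2) = Pow(Add(Rational(57, 7), Mul(Rational(-1, 7), Pow(-28, 2)), Mul(Rational(16, 7), 4)), 2) = Pow(Add(Rational(57, 7), Mul(Rational(-1, 7), 784), Rational(64, 7)), 2) = Pow(Add(Rational(57, 7), -112, Rational(64, 7)), 2) = Pow(Rational(-663, 7), 2) = Rational(439569, 49)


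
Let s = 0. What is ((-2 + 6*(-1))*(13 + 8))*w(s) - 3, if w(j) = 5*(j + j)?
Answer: -3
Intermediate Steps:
w(j) = 10*j (w(j) = 5*(2*j) = 10*j)
((-2 + 6*(-1))*(13 + 8))*w(s) - 3 = ((-2 + 6*(-1))*(13 + 8))*(10*0) - 3 = ((-2 - 6)*21)*0 - 3 = -8*21*0 - 3 = -168*0 - 3 = 0 - 3 = -3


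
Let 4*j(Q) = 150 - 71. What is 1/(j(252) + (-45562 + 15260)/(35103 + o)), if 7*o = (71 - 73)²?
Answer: 982900/18563819 ≈ 0.052947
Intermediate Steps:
o = 4/7 (o = (71 - 73)²/7 = (⅐)*(-2)² = (⅐)*4 = 4/7 ≈ 0.57143)
j(Q) = 79/4 (j(Q) = (150 - 71)/4 = (¼)*79 = 79/4)
1/(j(252) + (-45562 + 15260)/(35103 + o)) = 1/(79/4 + (-45562 + 15260)/(35103 + 4/7)) = 1/(79/4 - 30302/245725/7) = 1/(79/4 - 30302*7/245725) = 1/(79/4 - 212114/245725) = 1/(18563819/982900) = 982900/18563819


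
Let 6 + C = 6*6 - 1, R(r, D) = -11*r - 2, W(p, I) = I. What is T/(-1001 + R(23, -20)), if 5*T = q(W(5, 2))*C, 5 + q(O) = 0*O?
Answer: 29/1256 ≈ 0.023089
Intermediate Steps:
q(O) = -5 (q(O) = -5 + 0*O = -5 + 0 = -5)
R(r, D) = -2 - 11*r
C = 29 (C = -6 + (6*6 - 1) = -6 + (36 - 1) = -6 + 35 = 29)
T = -29 (T = (-5*29)/5 = (⅕)*(-145) = -29)
T/(-1001 + R(23, -20)) = -29/(-1001 + (-2 - 11*23)) = -29/(-1001 + (-2 - 253)) = -29/(-1001 - 255) = -29/(-1256) = -1/1256*(-29) = 29/1256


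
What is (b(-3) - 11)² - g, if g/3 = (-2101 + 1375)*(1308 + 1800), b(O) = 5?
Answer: 6769260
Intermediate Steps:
g = -6769224 (g = 3*((-2101 + 1375)*(1308 + 1800)) = 3*(-726*3108) = 3*(-2256408) = -6769224)
(b(-3) - 11)² - g = (5 - 11)² - 1*(-6769224) = (-6)² + 6769224 = 36 + 6769224 = 6769260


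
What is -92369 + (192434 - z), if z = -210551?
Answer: 310616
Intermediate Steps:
-92369 + (192434 - z) = -92369 + (192434 - 1*(-210551)) = -92369 + (192434 + 210551) = -92369 + 402985 = 310616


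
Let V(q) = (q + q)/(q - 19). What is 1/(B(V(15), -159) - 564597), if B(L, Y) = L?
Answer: -2/1129209 ≈ -1.7712e-6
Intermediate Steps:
V(q) = 2*q/(-19 + q) (V(q) = (2*q)/(-19 + q) = 2*q/(-19 + q))
1/(B(V(15), -159) - 564597) = 1/(2*15/(-19 + 15) - 564597) = 1/(2*15/(-4) - 564597) = 1/(2*15*(-1/4) - 564597) = 1/(-15/2 - 564597) = 1/(-1129209/2) = -2/1129209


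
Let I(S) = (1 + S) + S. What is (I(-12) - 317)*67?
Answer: -22780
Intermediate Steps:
I(S) = 1 + 2*S
(I(-12) - 317)*67 = ((1 + 2*(-12)) - 317)*67 = ((1 - 24) - 317)*67 = (-23 - 317)*67 = -340*67 = -22780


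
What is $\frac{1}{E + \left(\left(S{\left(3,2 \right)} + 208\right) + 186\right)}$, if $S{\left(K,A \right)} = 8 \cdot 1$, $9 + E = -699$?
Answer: $- \frac{1}{306} \approx -0.003268$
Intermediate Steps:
$E = -708$ ($E = -9 - 699 = -708$)
$S{\left(K,A \right)} = 8$
$\frac{1}{E + \left(\left(S{\left(3,2 \right)} + 208\right) + 186\right)} = \frac{1}{-708 + \left(\left(8 + 208\right) + 186\right)} = \frac{1}{-708 + \left(216 + 186\right)} = \frac{1}{-708 + 402} = \frac{1}{-306} = - \frac{1}{306}$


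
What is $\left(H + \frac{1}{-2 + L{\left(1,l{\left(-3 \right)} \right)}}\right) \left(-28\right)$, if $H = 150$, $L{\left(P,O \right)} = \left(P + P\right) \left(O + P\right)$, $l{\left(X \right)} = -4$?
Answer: $- \frac{8393}{2} \approx -4196.5$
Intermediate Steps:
$L{\left(P,O \right)} = 2 P \left(O + P\right)$
$\left(H + \frac{1}{-2 + L{\left(1,l{\left(-3 \right)} \right)}}\right) \left(-28\right) = \left(150 + \frac{1}{-2 + 2 \cdot 1 \left(-4 + 1\right)}\right) \left(-28\right) = \left(150 + \frac{1}{-2 + 2 \cdot 1 \left(-3\right)}\right) \left(-28\right) = \left(150 + \frac{1}{-2 - 6}\right) \left(-28\right) = \left(150 + \frac{1}{-8}\right) \left(-28\right) = \left(150 - \frac{1}{8}\right) \left(-28\right) = \frac{1199}{8} \left(-28\right) = - \frac{8393}{2}$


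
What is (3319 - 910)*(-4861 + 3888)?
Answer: -2343957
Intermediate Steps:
(3319 - 910)*(-4861 + 3888) = 2409*(-973) = -2343957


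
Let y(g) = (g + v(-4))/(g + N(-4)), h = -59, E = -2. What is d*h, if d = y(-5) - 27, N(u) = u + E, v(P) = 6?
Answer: 17582/11 ≈ 1598.4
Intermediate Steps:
N(u) = -2 + u (N(u) = u - 2 = -2 + u)
y(g) = (6 + g)/(-6 + g) (y(g) = (g + 6)/(g + (-2 - 4)) = (6 + g)/(g - 6) = (6 + g)/(-6 + g))
d = -298/11 (d = (6 - 5)/(-6 - 5) - 27 = 1/(-11) - 27 = -1/11*1 - 27 = -1/11 - 27 = -298/11 ≈ -27.091)
d*h = -298/11*(-59) = 17582/11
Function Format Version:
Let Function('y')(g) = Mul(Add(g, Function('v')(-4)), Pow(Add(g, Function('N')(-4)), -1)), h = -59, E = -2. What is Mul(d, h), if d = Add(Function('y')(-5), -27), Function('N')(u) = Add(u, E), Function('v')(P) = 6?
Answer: Rational(17582, 11) ≈ 1598.4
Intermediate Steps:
Function('N')(u) = Add(-2, u) (Function('N')(u) = Add(u, -2) = Add(-2, u))
Function('y')(g) = Mul(Pow(Add(-6, g), -1), Add(6, g)) (Function('y')(g) = Mul(Add(g, 6), Pow(Add(g, Add(-2, -4)), -1)) = Mul(Add(6, g), Pow(Add(g, -6), -1)) = Mul(Add(6, g), Pow(Add(-6, g), -1)) = Mul(Pow(Add(-6, g), -1), Add(6, g)))
d = Rational(-298, 11) (d = Add(Mul(Pow(Add(-6, -5), -1), Add(6, -5)), -27) = Add(Mul(Pow(-11, -1), 1), -27) = Add(Mul(Rational(-1, 11), 1), -27) = Add(Rational(-1, 11), -27) = Rational(-298, 11) ≈ -27.091)
Mul(d, h) = Mul(Rational(-298, 11), -59) = Rational(17582, 11)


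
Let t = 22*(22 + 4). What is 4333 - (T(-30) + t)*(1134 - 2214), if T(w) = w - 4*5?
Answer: 568093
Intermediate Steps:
T(w) = -20 + w (T(w) = w - 20 = -20 + w)
t = 572 (t = 22*26 = 572)
4333 - (T(-30) + t)*(1134 - 2214) = 4333 - ((-20 - 30) + 572)*(1134 - 2214) = 4333 - (-50 + 572)*(-1080) = 4333 - 522*(-1080) = 4333 - 1*(-563760) = 4333 + 563760 = 568093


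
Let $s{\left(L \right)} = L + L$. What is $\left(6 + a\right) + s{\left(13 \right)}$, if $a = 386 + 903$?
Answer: $1321$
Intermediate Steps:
$a = 1289$
$s{\left(L \right)} = 2 L$
$\left(6 + a\right) + s{\left(13 \right)} = \left(6 + 1289\right) + 2 \cdot 13 = 1295 + 26 = 1321$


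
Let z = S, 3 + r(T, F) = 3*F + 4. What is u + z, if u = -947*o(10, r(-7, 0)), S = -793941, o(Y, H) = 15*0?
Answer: -793941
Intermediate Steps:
r(T, F) = 1 + 3*F (r(T, F) = -3 + (3*F + 4) = -3 + (4 + 3*F) = 1 + 3*F)
o(Y, H) = 0
z = -793941
u = 0 (u = -947*0 = 0)
u + z = 0 - 793941 = -793941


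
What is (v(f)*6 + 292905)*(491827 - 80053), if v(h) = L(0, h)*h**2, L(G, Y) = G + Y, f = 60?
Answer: 654269767470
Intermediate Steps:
v(h) = h**3 (v(h) = (0 + h)*h**2 = h*h**2 = h**3)
(v(f)*6 + 292905)*(491827 - 80053) = (60**3*6 + 292905)*(491827 - 80053) = (216000*6 + 292905)*411774 = (1296000 + 292905)*411774 = 1588905*411774 = 654269767470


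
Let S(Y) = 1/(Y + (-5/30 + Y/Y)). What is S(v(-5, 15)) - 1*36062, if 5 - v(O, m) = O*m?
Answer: -17490064/485 ≈ -36062.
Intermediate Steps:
v(O, m) = 5 - O*m
S(Y) = 1/(⅚ + Y) (S(Y) = 1/(Y + (-5*1/30 + 1)) = 1/(Y + (-⅙ + 1)) = 1/(Y + ⅚) = 1/(⅚ + Y))
S(v(-5, 15)) - 1*36062 = 6/(5 + 6*(5 - 1*(-5)*15)) - 1*36062 = 6/(5 + 6*(5 + 75)) - 36062 = 6/(5 + 6*80) - 36062 = 6/(5 + 480) - 36062 = 6/485 - 36062 = -17490064/485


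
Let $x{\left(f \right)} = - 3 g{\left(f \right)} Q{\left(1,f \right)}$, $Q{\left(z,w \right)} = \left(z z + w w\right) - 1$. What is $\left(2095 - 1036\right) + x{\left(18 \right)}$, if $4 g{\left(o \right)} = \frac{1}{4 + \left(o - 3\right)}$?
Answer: $\frac{19878}{19} \approx 1046.2$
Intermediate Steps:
$Q{\left(z,w \right)} = -1 + w^{2} + z^{2}$ ($Q{\left(z,w \right)} = \left(z^{2} + w^{2}\right) - 1 = \left(w^{2} + z^{2}\right) - 1 = -1 + w^{2} + z^{2}$)
$g{\left(o \right)} = \frac{1}{4 \left(1 + o\right)}$ ($g{\left(o \right)} = \frac{1}{4 \left(4 + \left(o - 3\right)\right)} = \frac{1}{4 \left(4 + \left(-3 + o\right)\right)} = \frac{1}{4 \left(1 + o\right)}$)
$x{\left(f \right)} = - \frac{3 f^{2}}{4 \left(1 + f\right)}$ ($x{\left(f \right)} = - 3 \frac{1}{4 \left(1 + f\right)} \left(-1 + f^{2} + 1^{2}\right) = - \frac{3}{4 \left(1 + f\right)} \left(-1 + f^{2} + 1\right) = - \frac{3}{4 \left(1 + f\right)} f^{2} = - \frac{3 f^{2}}{4 \left(1 + f\right)}$)
$\left(2095 - 1036\right) + x{\left(18 \right)} = \left(2095 - 1036\right) - \frac{3 \cdot 18^{2}}{4 + 4 \cdot 18} = 1059 - \frac{972}{4 + 72} = 1059 - \frac{972}{76} = 1059 - 972 \cdot \frac{1}{76} = 1059 - \frac{243}{19} = \frac{19878}{19}$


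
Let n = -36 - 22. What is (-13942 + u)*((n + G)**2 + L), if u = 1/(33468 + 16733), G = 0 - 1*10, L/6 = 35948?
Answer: -154196884550392/50201 ≈ -3.0716e+9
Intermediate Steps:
n = -58
L = 215688 (L = 6*35948 = 215688)
G = -10 (G = 0 - 10 = -10)
u = 1/50201 ≈ 1.9920e-5
(-13942 + u)*((n + G)**2 + L) = (-13942 + 1/50201)*((-58 - 10)**2 + 215688) = -699902341*((-68)**2 + 215688)/50201 = -699902341*(4624 + 215688)/50201 = -699902341/50201*220312 = -154196884550392/50201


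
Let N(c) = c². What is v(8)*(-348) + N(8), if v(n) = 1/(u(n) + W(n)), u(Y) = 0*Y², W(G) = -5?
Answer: 668/5 ≈ 133.60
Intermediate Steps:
u(Y) = 0
v(n) = -⅕ (v(n) = 1/(0 - 5) = 1/(-5) = -⅕)
v(8)*(-348) + N(8) = -⅕*(-348) + 8² = 348/5 + 64 = 668/5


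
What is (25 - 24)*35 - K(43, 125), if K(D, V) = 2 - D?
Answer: 76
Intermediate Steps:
(25 - 24)*35 - K(43, 125) = (25 - 24)*35 - (2 - 1*43) = 1*35 - (2 - 43) = 35 - 1*(-41) = 35 + 41 = 76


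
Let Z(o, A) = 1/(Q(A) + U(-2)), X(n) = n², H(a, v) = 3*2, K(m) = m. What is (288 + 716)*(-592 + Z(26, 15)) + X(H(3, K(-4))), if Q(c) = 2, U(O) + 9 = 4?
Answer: -1784000/3 ≈ -5.9467e+5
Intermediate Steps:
U(O) = -5 (U(O) = -9 + 4 = -5)
H(a, v) = 6
Z(o, A) = -⅓ (Z(o, A) = 1/(2 - 5) = 1/(-3) = -⅓)
(288 + 716)*(-592 + Z(26, 15)) + X(H(3, K(-4))) = (288 + 716)*(-592 - ⅓) + 6² = 1004*(-1777/3) + 36 = -1784108/3 + 36 = -1784000/3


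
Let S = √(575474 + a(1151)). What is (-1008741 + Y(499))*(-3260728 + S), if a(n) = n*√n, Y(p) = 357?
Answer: 3288065943552 - 1008384*√(575474 + 1151*√1151) ≈ 3.2873e+12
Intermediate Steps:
a(n) = n^(3/2)
S = √(575474 + 1151*√1151) (S = √(575474 + 1151^(3/2)) = √(575474 + 1151*√1151) ≈ 783.92)
(-1008741 + Y(499))*(-3260728 + S) = (-1008741 + 357)*(-3260728 + √(575474 + 1151*√1151)) = -1008384*(-3260728 + √(575474 + 1151*√1151)) = 3288065943552 - 1008384*√(575474 + 1151*√1151)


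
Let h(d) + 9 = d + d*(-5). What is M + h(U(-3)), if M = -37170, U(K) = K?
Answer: -37167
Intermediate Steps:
h(d) = -9 - 4*d (h(d) = -9 + (d + d*(-5)) = -9 + (d - 5*d) = -9 - 4*d)
M + h(U(-3)) = -37170 + (-9 - 4*(-3)) = -37170 + (-9 + 12) = -37170 + 3 = -37167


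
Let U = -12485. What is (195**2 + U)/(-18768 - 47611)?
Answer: -25540/66379 ≈ -0.38476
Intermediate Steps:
(195**2 + U)/(-18768 - 47611) = (195**2 - 12485)/(-18768 - 47611) = (38025 - 12485)/(-66379) = 25540*(-1/66379) = -25540/66379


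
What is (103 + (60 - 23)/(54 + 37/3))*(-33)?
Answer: -680064/199 ≈ -3417.4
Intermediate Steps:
(103 + (60 - 23)/(54 + 37/3))*(-33) = (103 + 37/(54 + 37*(1/3)))*(-33) = (103 + 37/(54 + 37/3))*(-33) = (103 + 37/(199/3))*(-33) = (103 + 37*(3/199))*(-33) = (103 + 111/199)*(-33) = (20608/199)*(-33) = -680064/199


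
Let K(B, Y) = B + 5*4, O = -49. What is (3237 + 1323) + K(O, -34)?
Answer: 4531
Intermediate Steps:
K(B, Y) = 20 + B (K(B, Y) = B + 20 = 20 + B)
(3237 + 1323) + K(O, -34) = (3237 + 1323) + (20 - 49) = 4560 - 29 = 4531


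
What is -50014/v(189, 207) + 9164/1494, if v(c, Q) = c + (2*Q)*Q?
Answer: 39574864/7128621 ≈ 5.5515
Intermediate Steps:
v(c, Q) = c + 2*Q**2
-50014/v(189, 207) + 9164/1494 = -50014/(189 + 2*207**2) + 9164/1494 = -50014/(189 + 2*42849) + 9164*(1/1494) = -50014/(189 + 85698) + 4582/747 = -50014/85887 + 4582/747 = 39574864/7128621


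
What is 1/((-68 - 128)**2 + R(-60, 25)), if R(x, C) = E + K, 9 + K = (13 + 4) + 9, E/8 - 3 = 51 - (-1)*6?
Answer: 1/38913 ≈ 2.5698e-5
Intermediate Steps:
E = 480 (E = 24 + 8*(51 - (-1)*6) = 24 + 8*(51 - 1*(-6)) = 24 + 8*(51 + 6) = 24 + 8*57 = 24 + 456 = 480)
K = 17 (K = -9 + ((13 + 4) + 9) = -9 + (17 + 9) = -9 + 26 = 17)
R(x, C) = 497 (R(x, C) = 480 + 17 = 497)
1/((-68 - 128)**2 + R(-60, 25)) = 1/((-68 - 128)**2 + 497) = 1/((-196)**2 + 497) = 1/(38416 + 497) = 1/38913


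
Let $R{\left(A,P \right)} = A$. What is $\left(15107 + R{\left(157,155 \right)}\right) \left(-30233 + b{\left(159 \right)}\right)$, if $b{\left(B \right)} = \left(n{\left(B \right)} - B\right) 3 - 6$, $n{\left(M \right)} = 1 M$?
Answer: $-461568096$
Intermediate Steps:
$n{\left(M \right)} = M$
$b{\left(B \right)} = -6$ ($b{\left(B \right)} = \left(B - B\right) 3 - 6 = 0 \cdot 3 - 6 = 0 - 6 = -6$)
$\left(15107 + R{\left(157,155 \right)}\right) \left(-30233 + b{\left(159 \right)}\right) = \left(15107 + 157\right) \left(-30233 - 6\right) = 15264 \left(-30239\right) = -461568096$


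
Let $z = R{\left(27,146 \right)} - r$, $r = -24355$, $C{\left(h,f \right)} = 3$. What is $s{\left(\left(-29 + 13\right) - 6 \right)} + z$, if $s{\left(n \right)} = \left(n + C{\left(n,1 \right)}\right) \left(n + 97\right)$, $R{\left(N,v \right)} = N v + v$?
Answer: $27018$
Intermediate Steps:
$R{\left(N,v \right)} = v + N v$
$s{\left(n \right)} = \left(3 + n\right) \left(97 + n\right)$ ($s{\left(n \right)} = \left(n + 3\right) \left(n + 97\right) = \left(3 + n\right) \left(97 + n\right)$)
$z = 28443$ ($z = 146 \left(1 + 27\right) - -24355 = 146 \cdot 28 + 24355 = 4088 + 24355 = 28443$)
$s{\left(\left(-29 + 13\right) - 6 \right)} + z = \left(291 + \left(\left(-29 + 13\right) - 6\right)^{2} + 100 \left(\left(-29 + 13\right) - 6\right)\right) + 28443 = \left(291 + \left(-16 - 6\right)^{2} + 100 \left(-16 - 6\right)\right) + 28443 = \left(291 + \left(-22\right)^{2} + 100 \left(-22\right)\right) + 28443 = \left(291 + 484 - 2200\right) + 28443 = -1425 + 28443 = 27018$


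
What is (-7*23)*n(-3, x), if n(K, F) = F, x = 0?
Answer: 0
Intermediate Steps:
(-7*23)*n(-3, x) = -7*23*0 = -161*0 = 0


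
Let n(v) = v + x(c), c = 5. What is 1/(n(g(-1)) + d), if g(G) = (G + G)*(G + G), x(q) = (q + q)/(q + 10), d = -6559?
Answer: -3/19663 ≈ -0.00015257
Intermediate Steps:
x(q) = 2*q/(10 + q) (x(q) = (2*q)/(10 + q) = 2*q/(10 + q))
g(G) = 4*G**2 (g(G) = (2*G)*(2*G) = 4*G**2)
n(v) = 2/3 + v (n(v) = v + 2*5/(10 + 5) = v + 2*5/15 = v + 2*5*(1/15) = v + 2/3 = 2/3 + v)
1/(n(g(-1)) + d) = 1/((2/3 + 4*(-1)**2) - 6559) = 1/((2/3 + 4*1) - 6559) = 1/((2/3 + 4) - 6559) = 1/(14/3 - 6559) = 1/(-19663/3) = -3/19663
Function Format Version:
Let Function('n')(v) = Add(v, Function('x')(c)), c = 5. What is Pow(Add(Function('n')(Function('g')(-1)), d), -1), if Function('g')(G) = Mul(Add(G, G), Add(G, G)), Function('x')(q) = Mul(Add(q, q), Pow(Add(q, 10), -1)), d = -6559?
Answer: Rational(-3, 19663) ≈ -0.00015257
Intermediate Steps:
Function('x')(q) = Mul(2, q, Pow(Add(10, q), -1)) (Function('x')(q) = Mul(Mul(2, q), Pow(Add(10, q), -1)) = Mul(2, q, Pow(Add(10, q), -1)))
Function('g')(G) = Mul(4, Pow(G, 2)) (Function('g')(G) = Mul(Mul(2, G), Mul(2, G)) = Mul(4, Pow(G, 2)))
Function('n')(v) = Add(Rational(2, 3), v) (Function('n')(v) = Add(v, Mul(2, 5, Pow(Add(10, 5), -1))) = Add(v, Mul(2, 5, Pow(15, -1))) = Add(v, Mul(2, 5, Rational(1, 15))) = Add(v, Rational(2, 3)) = Add(Rational(2, 3), v))
Pow(Add(Function('n')(Function('g')(-1)), d), -1) = Pow(Add(Add(Rational(2, 3), Mul(4, Pow(-1, 2))), -6559), -1) = Pow(Add(Add(Rational(2, 3), Mul(4, 1)), -6559), -1) = Pow(Add(Add(Rational(2, 3), 4), -6559), -1) = Pow(Add(Rational(14, 3), -6559), -1) = Pow(Rational(-19663, 3), -1) = Rational(-3, 19663)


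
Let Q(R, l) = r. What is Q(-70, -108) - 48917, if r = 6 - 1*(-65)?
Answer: -48846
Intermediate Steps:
r = 71 (r = 6 + 65 = 71)
Q(R, l) = 71
Q(-70, -108) - 48917 = 71 - 48917 = -48846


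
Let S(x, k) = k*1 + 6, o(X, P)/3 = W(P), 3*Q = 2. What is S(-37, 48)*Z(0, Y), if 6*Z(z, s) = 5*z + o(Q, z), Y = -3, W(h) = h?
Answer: 0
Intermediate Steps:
Q = ⅔ (Q = (⅓)*2 = ⅔ ≈ 0.66667)
o(X, P) = 3*P
S(x, k) = 6 + k (S(x, k) = k + 6 = 6 + k)
Z(z, s) = 4*z/3 (Z(z, s) = (5*z + 3*z)/6 = (8*z)/6 = 4*z/3)
S(-37, 48)*Z(0, Y) = (6 + 48)*((4/3)*0) = 54*0 = 0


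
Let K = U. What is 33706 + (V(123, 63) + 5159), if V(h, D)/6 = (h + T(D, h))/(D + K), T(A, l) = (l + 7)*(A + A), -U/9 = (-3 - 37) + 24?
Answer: 904897/23 ≈ 39343.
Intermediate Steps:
U = 144 (U = -9*((-3 - 37) + 24) = -9*(-40 + 24) = -9*(-16) = 144)
T(A, l) = 2*A*(7 + l) (T(A, l) = (7 + l)*(2*A) = 2*A*(7 + l))
K = 144
V(h, D) = 6*(h + 2*D*(7 + h))/(144 + D) (V(h, D) = 6*((h + 2*D*(7 + h))/(D + 144)) = 6*((h + 2*D*(7 + h))/(144 + D)) = 6*(h + 2*D*(7 + h))/(144 + D))
33706 + (V(123, 63) + 5159) = 33706 + (6*(123 + 2*63*(7 + 123))/(144 + 63) + 5159) = 33706 + (6*(123 + 2*63*130)/207 + 5159) = 33706 + (6*(1/207)*(123 + 16380) + 5159) = 33706 + (6*(1/207)*16503 + 5159) = 33706 + (11002/23 + 5159) = 33706 + 129659/23 = 904897/23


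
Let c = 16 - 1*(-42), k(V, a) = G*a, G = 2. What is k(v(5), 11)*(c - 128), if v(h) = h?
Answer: -1540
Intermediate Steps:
k(V, a) = 2*a
c = 58 (c = 16 + 42 = 58)
k(v(5), 11)*(c - 128) = (2*11)*(58 - 128) = 22*(-70) = -1540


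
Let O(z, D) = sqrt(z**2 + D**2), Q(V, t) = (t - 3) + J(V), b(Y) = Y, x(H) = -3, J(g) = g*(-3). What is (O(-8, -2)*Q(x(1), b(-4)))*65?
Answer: 260*sqrt(17) ≈ 1072.0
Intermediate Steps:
J(g) = -3*g
Q(V, t) = -3 + t - 3*V (Q(V, t) = (t - 3) - 3*V = (-3 + t) - 3*V = -3 + t - 3*V)
O(z, D) = sqrt(D**2 + z**2)
(O(-8, -2)*Q(x(1), b(-4)))*65 = (sqrt((-2)**2 + (-8)**2)*(-3 - 4 - 3*(-3)))*65 = (sqrt(4 + 64)*(-3 - 4 + 9))*65 = (sqrt(68)*2)*65 = ((2*sqrt(17))*2)*65 = (4*sqrt(17))*65 = 260*sqrt(17)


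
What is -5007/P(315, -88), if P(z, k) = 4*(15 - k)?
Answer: -5007/412 ≈ -12.153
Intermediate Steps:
P(z, k) = 60 - 4*k
-5007/P(315, -88) = -5007/(60 - 4*(-88)) = -5007/(60 + 352) = -5007/412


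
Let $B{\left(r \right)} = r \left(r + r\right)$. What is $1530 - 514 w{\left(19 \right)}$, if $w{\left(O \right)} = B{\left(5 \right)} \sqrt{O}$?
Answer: $1530 - 25700 \sqrt{19} \approx -1.1049 \cdot 10^{5}$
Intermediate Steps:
$B{\left(r \right)} = 2 r^{2}$ ($B{\left(r \right)} = r 2 r = 2 r^{2}$)
$w{\left(O \right)} = 50 \sqrt{O}$ ($w{\left(O \right)} = 2 \cdot 5^{2} \sqrt{O} = 2 \cdot 25 \sqrt{O} = 50 \sqrt{O}$)
$1530 - 514 w{\left(19 \right)} = 1530 - 514 \cdot 50 \sqrt{19} = 1530 - 25700 \sqrt{19}$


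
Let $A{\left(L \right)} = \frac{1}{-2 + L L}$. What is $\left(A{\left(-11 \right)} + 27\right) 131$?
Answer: $\frac{421034}{119} \approx 3538.1$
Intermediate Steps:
$A{\left(L \right)} = \frac{1}{-2 + L^{2}}$
$\left(A{\left(-11 \right)} + 27\right) 131 = \left(\frac{1}{-2 + \left(-11\right)^{2}} + 27\right) 131 = \left(\frac{1}{-2 + 121} + 27\right) 131 = \left(\frac{1}{119} + 27\right) 131 = \frac{3214}{119} \cdot 131 = \frac{421034}{119}$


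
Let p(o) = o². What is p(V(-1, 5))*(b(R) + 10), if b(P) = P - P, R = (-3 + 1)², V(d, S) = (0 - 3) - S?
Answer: 640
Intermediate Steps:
V(d, S) = -3 - S
R = 4 (R = (-2)² = 4)
b(P) = 0
p(V(-1, 5))*(b(R) + 10) = (-3 - 1*5)²*(0 + 10) = (-3 - 5)²*10 = (-8)²*10 = 64*10 = 640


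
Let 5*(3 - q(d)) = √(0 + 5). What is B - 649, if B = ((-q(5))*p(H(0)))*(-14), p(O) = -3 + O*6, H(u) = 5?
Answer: 485 - 378*√5/5 ≈ 315.95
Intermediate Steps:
p(O) = -3 + 6*O
q(d) = 3 - √5/5 (q(d) = 3 - √(0 + 5)/5 = 3 - √5/5)
B = 1134 - 378*√5/5 (B = ((-(3 - √5/5))*(-3 + 6*5))*(-14) = ((-3 + √5/5)*(-3 + 30))*(-14) = ((-3 + √5/5)*27)*(-14) = (-81 + 27*√5/5)*(-14) = 1134 - 378*√5/5 ≈ 964.95)
B - 649 = (1134 - 378*√5/5) - 649 = 485 - 378*√5/5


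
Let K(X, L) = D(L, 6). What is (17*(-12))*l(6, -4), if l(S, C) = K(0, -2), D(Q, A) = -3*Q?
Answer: -1224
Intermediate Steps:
K(X, L) = -3*L
l(S, C) = 6 (l(S, C) = -3*(-2) = 6)
(17*(-12))*l(6, -4) = (17*(-12))*6 = -204*6 = -1224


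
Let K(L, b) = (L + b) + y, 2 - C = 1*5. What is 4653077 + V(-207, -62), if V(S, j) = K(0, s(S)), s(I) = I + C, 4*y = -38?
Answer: 9305715/2 ≈ 4.6529e+6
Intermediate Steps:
y = -19/2 (y = (¼)*(-38) = -19/2 ≈ -9.5000)
C = -3 (C = 2 - 5 = -3)
s(I) = -3 + I (s(I) = I - 3 = -3 + I)
K(L, b) = -19/2 + L + b (K(L, b) = (L + b) - 19/2 = -19/2 + L + b)
V(S, j) = -25/2 + S (V(S, j) = -19/2 + 0 + (-3 + S) = -25/2 + S)
4653077 + V(-207, -62) = 4653077 + (-25/2 - 207) = 4653077 - 439/2 = 9305715/2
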